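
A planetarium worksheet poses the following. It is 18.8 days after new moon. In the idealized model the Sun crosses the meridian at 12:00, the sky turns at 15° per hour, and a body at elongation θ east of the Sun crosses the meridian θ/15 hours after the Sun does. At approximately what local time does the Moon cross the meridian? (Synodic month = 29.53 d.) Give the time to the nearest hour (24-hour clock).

The Moon has covered 18.8/29.53 of its cycle, so θ ≈ 360° × 18.8/29.53 = 229.2°.
At 15° of sky rotation per hour, 229.2° corresponds to a 15.28 h lag.
12:00 + 15.28 h ≈ 03:17 → 03:00 to the nearest hour.

03:00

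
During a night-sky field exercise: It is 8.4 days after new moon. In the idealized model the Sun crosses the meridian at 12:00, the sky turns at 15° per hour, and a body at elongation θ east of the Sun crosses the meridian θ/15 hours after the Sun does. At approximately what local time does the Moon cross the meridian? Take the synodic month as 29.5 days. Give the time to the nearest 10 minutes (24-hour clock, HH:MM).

The Moon has covered 8.4/29.5 of its cycle, so θ ≈ 360° × 8.4/29.5 = 102.5°.
At 15° of sky rotation per hour, 102.5° corresponds to a 6.83 h lag.
12:00 + 6.834 h ≈ 18:50 → 18:50 to the nearest ten minutes.

18:50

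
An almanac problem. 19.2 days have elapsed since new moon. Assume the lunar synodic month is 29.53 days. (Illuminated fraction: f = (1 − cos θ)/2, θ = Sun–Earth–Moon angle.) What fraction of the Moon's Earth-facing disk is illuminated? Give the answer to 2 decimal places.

The Moon has covered 19.2/29.53 of its cycle, so θ ≈ 360° × 19.2/29.53 = 234.1°.
Illuminated fraction = (1 − cos 234.1°)/2 = (1 − (-0.587))/2 ≈ 0.793.

0.79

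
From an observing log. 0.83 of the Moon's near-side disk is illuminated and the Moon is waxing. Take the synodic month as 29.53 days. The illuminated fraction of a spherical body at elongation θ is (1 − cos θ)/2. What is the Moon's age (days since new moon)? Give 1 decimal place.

cos θ = 1 − 2f = -0.660, giving a principal value of 131.3°.
Before full moon the principal value applies: θ = 131.3°.
At 360°/29.53 d per day, 131.3° corresponds to 10.77 days.

10.8 days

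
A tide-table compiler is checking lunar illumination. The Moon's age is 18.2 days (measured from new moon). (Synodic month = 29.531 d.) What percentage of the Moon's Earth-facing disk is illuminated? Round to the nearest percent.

87%

The Moon has covered 18.2/29.531 of its cycle, so θ ≈ 360° × 18.2/29.531 = 221.9°.
Illuminated fraction = (1 − cos 221.9°)/2 = (1 − (-0.745))/2 ≈ 0.872, so 87%.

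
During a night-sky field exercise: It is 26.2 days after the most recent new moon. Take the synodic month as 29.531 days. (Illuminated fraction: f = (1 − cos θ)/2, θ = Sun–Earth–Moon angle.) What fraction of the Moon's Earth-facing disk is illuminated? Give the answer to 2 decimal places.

Elongation θ = 360° × 26.2/29.531 ≈ 319.4°.
cos 319.4° = 0.759, so f = (1 − 0.759)/2 = 0.120.

0.12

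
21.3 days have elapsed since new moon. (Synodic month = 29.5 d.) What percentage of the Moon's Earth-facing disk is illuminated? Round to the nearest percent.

Elongation θ = 360° × 21.3/29.5 ≈ 259.9°.
Illuminated fraction = (1 − cos 259.9°)/2 = (1 − (-0.175))/2 ≈ 0.587, so 59%.

59%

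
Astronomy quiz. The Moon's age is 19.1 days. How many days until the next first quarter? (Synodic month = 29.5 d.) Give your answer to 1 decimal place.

17.8 days

First quarter occurs at elongation 90°, i.e. at age 29.5 × 90/360 = 7.375 d.
Already past this cycle's first quarter; the next is at 7.375 + 29.5 = 36.875 d, so 36.875 − 19.1 = 17.775 days.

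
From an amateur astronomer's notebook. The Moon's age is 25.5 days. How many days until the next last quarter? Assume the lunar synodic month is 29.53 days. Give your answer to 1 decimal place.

Last quarter occurs at elongation 270°, i.e. at age 29.53 × 270/360 = 22.148 d.
Already past this cycle's last quarter; the next is at 22.148 + 29.53 = 51.678 d, so 51.678 − 25.5 = 26.178 days.

26.2 days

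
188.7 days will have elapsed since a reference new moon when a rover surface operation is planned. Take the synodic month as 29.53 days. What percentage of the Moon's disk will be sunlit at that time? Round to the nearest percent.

188.7 d spans 6 complete synodic months (6 × 29.53 = 177.18 d) plus 11.52 d.
Phase angle: θ = 360°·(11.52 d)/(29.53 d) = 140.4°.
With cos θ = (-0.771), the lit fraction is (1 − (-0.771))/2 ≈ 0.885, so 89%.

89%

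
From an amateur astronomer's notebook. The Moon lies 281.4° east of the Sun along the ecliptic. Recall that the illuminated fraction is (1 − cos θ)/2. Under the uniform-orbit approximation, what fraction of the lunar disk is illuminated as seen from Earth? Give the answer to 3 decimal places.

0.401

f = (1 − cos 281.4°)/2 = (1 − 0.198)/2 ≈ 0.401.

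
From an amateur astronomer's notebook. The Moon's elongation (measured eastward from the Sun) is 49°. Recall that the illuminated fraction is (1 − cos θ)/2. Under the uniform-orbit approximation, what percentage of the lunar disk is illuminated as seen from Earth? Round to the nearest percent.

17%

f = (1 − cos 49°)/2 = (1 − 0.656)/2 ≈ 0.172, i.e. 17%.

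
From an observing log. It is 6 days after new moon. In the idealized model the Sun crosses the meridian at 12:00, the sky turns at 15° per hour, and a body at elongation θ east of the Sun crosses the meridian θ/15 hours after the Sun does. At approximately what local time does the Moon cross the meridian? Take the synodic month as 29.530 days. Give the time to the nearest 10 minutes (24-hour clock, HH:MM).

16:50

The Moon has covered 6/29.530 of its cycle, so θ ≈ 360° × 6/29.530 = 73.1°.
At 15° of sky rotation per hour, 73.1° corresponds to a 4.88 h lag.
12:00 + 4.876 h ≈ 16:53 → 16:50 to the nearest ten minutes.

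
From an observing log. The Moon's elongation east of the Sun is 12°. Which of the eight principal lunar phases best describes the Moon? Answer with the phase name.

new moon

12° lies in the new moon sector of the 8-phase cycle.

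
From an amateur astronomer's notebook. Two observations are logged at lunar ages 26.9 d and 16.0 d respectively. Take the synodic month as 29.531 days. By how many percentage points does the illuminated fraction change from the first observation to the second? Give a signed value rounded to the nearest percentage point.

+91 percentage points

First observation: θ = 360°·26.9/29.531 = 327.9°, so f = 0.076.
Second observation: θ = 195.0°, f = 0.983.
Δf = 0.983 − 0.076 = +0.907, i.e. +91 pp.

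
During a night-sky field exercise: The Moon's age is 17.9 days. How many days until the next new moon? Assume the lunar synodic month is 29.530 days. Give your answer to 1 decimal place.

11.6 days

One full lunation from the last new moon is 29.530 d; remaining = 29.530 − 17.9 = 11.630 d.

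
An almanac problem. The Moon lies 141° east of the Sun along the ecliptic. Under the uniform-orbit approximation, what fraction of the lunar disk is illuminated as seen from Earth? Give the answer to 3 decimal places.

0.889

cos 141° = (-0.777), so f = (1 − (-0.777))/2 = 0.889.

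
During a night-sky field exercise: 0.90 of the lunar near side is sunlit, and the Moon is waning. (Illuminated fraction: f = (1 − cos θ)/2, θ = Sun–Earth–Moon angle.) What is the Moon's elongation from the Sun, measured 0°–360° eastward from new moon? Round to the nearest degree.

cos θ = 1 − 2f = -0.800, giving a principal value of 143.1°.
A waning Moon lies in 180°–360°, so θ = 360° − 143.1° = 216.9°.

217°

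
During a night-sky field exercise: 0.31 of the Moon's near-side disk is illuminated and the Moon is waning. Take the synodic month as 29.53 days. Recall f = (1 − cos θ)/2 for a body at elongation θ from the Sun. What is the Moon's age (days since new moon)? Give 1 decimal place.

24.0 days

cos θ = 1 − 2f = 0.380, giving a principal value of 67.7°.
Since the Moon is past full (waning), take the reflex angle: θ = 360° − 67.7° = 292.3°.
That fraction of the synodic month is 292.3/360 × 29.53 d ≈ 23.98 d.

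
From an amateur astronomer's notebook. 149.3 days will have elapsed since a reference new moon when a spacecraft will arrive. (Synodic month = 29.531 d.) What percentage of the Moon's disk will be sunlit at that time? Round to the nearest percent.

149.3 d spans 5 complete synodic months (5 × 29.531 = 147.66 d) plus 1.65 d.
Elongation θ = 360° × 1.65/29.531 ≈ 20.1°.
With cos θ = 0.939, the lit fraction is (1 − 0.939)/2 ≈ 0.030, so 3%.

3%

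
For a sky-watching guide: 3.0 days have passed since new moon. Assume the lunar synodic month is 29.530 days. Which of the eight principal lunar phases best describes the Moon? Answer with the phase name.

θ ≈ 360° × 3.0/29.530 = 37°, which falls in the waxing crescent sector.

waxing crescent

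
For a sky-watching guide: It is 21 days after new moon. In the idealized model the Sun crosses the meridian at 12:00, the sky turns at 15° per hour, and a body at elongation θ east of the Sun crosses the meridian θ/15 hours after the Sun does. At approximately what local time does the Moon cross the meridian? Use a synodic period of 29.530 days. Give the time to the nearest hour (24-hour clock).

Elongation θ = 360° × 21/29.530 ≈ 256.0°.
The Moon trails the Sun by θ/15 = 256.0/15 ≈ 17.07 hours.
12:00 + 17.07 h ≈ 05:04 → 05:00 to the nearest hour.

05:00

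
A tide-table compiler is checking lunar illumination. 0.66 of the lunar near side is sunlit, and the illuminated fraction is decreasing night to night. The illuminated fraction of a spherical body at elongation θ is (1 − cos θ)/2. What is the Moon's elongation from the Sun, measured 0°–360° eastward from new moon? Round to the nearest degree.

251°

From f = (1 − cos θ)/2: cos θ = 1 − 2×0.66 = -0.320; arccos → 108.7°.
A waning Moon lies in 180°–360°, so θ = 360° − 108.7° = 251.3°.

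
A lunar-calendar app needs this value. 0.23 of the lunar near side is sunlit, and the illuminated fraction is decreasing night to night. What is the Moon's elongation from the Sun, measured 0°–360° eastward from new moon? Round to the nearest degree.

From f = (1 − cos θ)/2: cos θ = 1 − 2×0.23 = 0.540; arccos → 57.3°.
Since the Moon is past full (waning), take the reflex angle: θ = 360° − 57.3° = 302.7°.

303°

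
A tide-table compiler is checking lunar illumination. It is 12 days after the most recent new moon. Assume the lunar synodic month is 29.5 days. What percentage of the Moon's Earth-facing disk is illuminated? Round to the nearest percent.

92%

The Moon has covered 12/29.5 of its cycle, so θ ≈ 360° × 12/29.5 = 146.4°.
Illuminated fraction = (1 − cos 146.4°)/2 = (1 − (-0.833))/2 ≈ 0.917, so 92%.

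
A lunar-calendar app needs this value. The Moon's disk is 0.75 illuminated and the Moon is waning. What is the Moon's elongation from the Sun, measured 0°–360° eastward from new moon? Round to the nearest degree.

cos θ = 1 − 2f = -0.500, giving a principal value of 120.0°.
A waning Moon lies in 180°–360°, so θ = 360° − 120.0° = 240.0°.

240°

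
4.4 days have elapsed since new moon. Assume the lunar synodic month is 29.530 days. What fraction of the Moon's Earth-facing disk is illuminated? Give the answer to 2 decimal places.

0.20

Elongation θ = 360° × 4.4/29.530 ≈ 53.6°.
With cos θ = 0.593, the lit fraction is (1 − 0.593)/2 ≈ 0.204.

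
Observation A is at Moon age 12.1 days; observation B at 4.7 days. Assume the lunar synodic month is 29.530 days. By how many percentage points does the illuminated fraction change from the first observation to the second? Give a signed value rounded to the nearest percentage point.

θ₁ = 360° × 12.1/29.530 = 147.5°, f₁ = (1 − cos θ₁)/2 = 0.922.
θ₂ = 360° × 4.7/29.530 = 57.3°, f₂ = (1 − cos θ₂)/2 = 0.230.
Change = f₂ − f₁ = -0.692 → -69 percentage points.

-69 pp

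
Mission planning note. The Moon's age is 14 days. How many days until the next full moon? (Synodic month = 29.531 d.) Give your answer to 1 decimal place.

Full moon occurs at elongation 180°, i.e. at age 29.531 × 180/360 = 14.765 d.
So 0.765 days remain (14.765 − 14).

0.8 days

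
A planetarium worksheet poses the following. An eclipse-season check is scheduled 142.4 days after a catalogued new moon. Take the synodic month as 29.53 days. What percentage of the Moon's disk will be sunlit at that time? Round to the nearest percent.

142.4 d spans 4 complete synodic months (4 × 29.53 = 118.12 d) plus 24.28 d.
Phase angle: θ = 360°·(24.28 d)/(29.53 d) = 296.0°.
cos 296.0° = 0.438, so f = (1 − 0.438)/2 = 0.281, so 28%.

28%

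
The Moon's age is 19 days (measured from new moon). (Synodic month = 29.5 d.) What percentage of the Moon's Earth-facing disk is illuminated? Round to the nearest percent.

81%

The Moon has covered 19/29.5 of its cycle, so θ ≈ 360° × 19/29.5 = 231.9°.
Illuminated fraction = (1 − cos 231.9°)/2 = (1 − (-0.618))/2 ≈ 0.809, so 81%.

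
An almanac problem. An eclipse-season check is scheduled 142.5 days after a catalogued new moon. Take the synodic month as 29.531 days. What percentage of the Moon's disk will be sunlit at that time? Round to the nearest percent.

27%

142.5 d spans 4 complete synodic months (4 × 29.531 = 118.12 d) plus 24.38 d.
The Moon has covered 24.38/29.531 of its cycle, so θ ≈ 360° × 24.38/29.531 = 297.2°.
Illuminated fraction = (1 − cos 297.2°)/2 = (1 − 0.456)/2 ≈ 0.272, so 27%.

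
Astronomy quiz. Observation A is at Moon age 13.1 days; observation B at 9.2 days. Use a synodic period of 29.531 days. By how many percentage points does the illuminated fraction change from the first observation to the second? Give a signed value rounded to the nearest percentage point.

θ₁ = 360° × 13.1/29.531 = 159.7°, f₁ = (1 − cos θ₁)/2 = 0.969.
θ₂ = 360° × 9.2/29.531 = 112.2°, f₂ = (1 − cos θ₂)/2 = 0.689.
Change = f₂ − f₁ = -0.280 → -28 percentage points.

-28 pp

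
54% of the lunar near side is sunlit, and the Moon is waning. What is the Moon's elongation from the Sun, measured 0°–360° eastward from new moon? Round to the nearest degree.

265°

Invert f = (1 − cos θ)/2 to get cos θ = 1 − 2(0.54) = -0.080, hence θ₀ = arccos -0.080 = 94.6°.
A waning Moon lies in 180°–360°, so θ = 360° − 94.6° = 265.4°.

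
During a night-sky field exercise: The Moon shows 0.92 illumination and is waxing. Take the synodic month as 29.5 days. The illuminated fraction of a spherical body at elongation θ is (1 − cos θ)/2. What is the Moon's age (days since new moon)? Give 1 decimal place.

12.1 days

cos θ = 1 − 2f = -0.840, giving a principal value of 147.1°.
Before full moon the principal value applies: θ = 147.1°.
That fraction of the synodic month is 147.1/360 × 29.5 d ≈ 12.06 d.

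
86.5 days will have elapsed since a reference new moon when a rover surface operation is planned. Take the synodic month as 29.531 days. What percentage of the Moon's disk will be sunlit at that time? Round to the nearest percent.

Reduce mod P: 86.5 − 2×29.531 = 27.44 d into the current lunation.
Elongation θ = 360° × 27.44/29.531 ≈ 334.5°.
With cos θ = 0.902, the lit fraction is (1 − 0.902)/2 ≈ 0.049, so 5%.

5%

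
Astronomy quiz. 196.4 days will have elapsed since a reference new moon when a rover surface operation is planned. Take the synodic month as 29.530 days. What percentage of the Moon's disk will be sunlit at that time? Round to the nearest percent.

196.4 d spans 6 complete synodic months (6 × 29.530 = 177.18 d) plus 19.22 d.
Phase angle: θ = 360°·(19.22 d)/(29.530 d) = 234.3°.
Illuminated fraction = (1 − cos 234.3°)/2 = (1 − (-0.583))/2 ≈ 0.792, so 79%.

79%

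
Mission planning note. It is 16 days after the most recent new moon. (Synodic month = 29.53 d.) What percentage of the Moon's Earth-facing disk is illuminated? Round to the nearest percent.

98%

The Moon has covered 16/29.53 of its cycle, so θ ≈ 360° × 16/29.53 = 195.1°.
cos 195.1° = (-0.966), so f = (1 − (-0.966))/2 = 0.983, so 98%.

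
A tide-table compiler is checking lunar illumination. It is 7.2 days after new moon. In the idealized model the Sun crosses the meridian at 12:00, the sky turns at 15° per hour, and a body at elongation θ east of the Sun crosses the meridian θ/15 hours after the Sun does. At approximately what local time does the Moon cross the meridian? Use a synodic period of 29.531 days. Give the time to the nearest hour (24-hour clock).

18:00

The Moon has covered 7.2/29.531 of its cycle, so θ ≈ 360° × 7.2/29.531 = 87.8°.
Delay after the Sun = 87.8° / (15°/h) ≈ 5.85 h.
12:00 + 5.85 h ≈ 17:51 → 18:00 to the nearest hour.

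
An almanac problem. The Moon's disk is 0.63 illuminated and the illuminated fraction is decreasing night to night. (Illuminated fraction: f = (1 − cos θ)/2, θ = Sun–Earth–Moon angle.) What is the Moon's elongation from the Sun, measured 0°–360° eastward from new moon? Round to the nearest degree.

cos θ = 1 − 2f = -0.260, giving a principal value of 105.1°.
Waning ⇒ past full, so θ = 360° − 105.1° = 254.9°.

255°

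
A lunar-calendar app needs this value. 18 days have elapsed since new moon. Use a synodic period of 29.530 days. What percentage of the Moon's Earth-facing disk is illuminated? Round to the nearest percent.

The Moon has covered 18/29.530 of its cycle, so θ ≈ 360° × 18/29.530 = 219.4°.
With cos θ = (-0.772), the lit fraction is (1 − (-0.772))/2 ≈ 0.886, so 89%.

89%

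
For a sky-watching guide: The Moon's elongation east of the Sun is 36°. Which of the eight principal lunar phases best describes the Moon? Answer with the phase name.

The waxing crescent sector spans roughly 22°–68°; 36° falls inside it.

waxing crescent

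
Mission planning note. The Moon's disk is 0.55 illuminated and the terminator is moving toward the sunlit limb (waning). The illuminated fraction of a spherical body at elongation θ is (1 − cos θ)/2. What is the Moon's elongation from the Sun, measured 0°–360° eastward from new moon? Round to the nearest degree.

264°

cos θ = 1 − 2f = -0.100, giving a principal value of 95.7°.
Waning ⇒ past full, so θ = 360° − 95.7° = 264.3°.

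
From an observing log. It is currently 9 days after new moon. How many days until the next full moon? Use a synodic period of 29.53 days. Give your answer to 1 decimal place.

5.8 days

Full moon is 0.5 of the way through the cycle: age 0.5 × 29.53 = 14.765 d.
That is 14.765 − 9 = 5.765 days ahead.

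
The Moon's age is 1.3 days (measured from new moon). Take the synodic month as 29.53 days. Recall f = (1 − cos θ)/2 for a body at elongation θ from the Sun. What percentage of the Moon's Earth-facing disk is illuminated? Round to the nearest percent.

2%

Phase angle: θ = 360°·(1.3 d)/(29.53 d) = 15.8°.
cos 15.8° = 0.962, so f = (1 − 0.962)/2 = 0.019, so 2%.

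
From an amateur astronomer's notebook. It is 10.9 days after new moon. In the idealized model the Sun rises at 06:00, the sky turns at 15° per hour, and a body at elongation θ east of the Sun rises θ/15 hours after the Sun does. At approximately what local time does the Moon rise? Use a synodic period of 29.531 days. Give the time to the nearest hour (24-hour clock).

The Moon has covered 10.9/29.531 of its cycle, so θ ≈ 360° × 10.9/29.531 = 132.9°.
At 15° of sky rotation per hour, 132.9° corresponds to a 8.86 h lag.
06:00 + 8.86 h ≈ 14:52 → 15:00 to the nearest hour.

15:00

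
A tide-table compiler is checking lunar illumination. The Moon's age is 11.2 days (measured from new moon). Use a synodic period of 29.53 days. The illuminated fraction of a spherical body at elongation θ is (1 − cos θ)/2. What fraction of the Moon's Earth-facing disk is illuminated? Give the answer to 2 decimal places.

0.86

The Moon has covered 11.2/29.53 of its cycle, so θ ≈ 360° × 11.2/29.53 = 136.5°.
With cos θ = (-0.726), the lit fraction is (1 − (-0.726))/2 ≈ 0.863.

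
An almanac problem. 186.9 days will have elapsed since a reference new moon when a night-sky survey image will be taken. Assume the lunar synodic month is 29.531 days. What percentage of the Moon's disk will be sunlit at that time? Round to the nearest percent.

186.9/29.531 = 6.329 lunations, so 6 complete cycles and 9.71 d into the next.
The Moon has covered 9.71/29.531 of its cycle, so θ ≈ 360° × 9.71/29.531 = 118.4°.
With cos θ = (-0.476), the lit fraction is (1 − (-0.476))/2 ≈ 0.738, so 74%.

74%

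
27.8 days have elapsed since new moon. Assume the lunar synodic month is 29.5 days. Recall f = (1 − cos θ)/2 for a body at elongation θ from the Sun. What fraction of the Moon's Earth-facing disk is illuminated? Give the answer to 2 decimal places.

0.03

Phase angle: θ = 360°·(27.8 d)/(29.5 d) = 339.3°.
Illuminated fraction = (1 − cos 339.3°)/2 = (1 − 0.935)/2 ≈ 0.032.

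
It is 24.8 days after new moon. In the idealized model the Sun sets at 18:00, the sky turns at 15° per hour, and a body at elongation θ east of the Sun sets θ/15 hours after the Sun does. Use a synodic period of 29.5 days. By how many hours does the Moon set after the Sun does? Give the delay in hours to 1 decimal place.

20.2 h

The Moon has covered 24.8/29.5 of its cycle, so θ ≈ 360° × 24.8/29.5 = 302.6°.
Delay after the Sun = 302.6° / (15°/h) ≈ 20.18 h.
So the Moon sets 20.18 h after the Sun.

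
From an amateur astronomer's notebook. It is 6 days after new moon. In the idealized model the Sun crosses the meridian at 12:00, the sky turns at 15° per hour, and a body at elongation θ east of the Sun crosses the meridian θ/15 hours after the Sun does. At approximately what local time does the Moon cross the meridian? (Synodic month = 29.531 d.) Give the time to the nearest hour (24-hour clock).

17:00

Phase angle: θ = 360°·(6 d)/(29.531 d) = 73.1°.
The Moon trails the Sun by θ/15 = 73.1/15 ≈ 4.88 hours.
12:00 + 4.88 h ≈ 16:53 → 17:00 to the nearest hour.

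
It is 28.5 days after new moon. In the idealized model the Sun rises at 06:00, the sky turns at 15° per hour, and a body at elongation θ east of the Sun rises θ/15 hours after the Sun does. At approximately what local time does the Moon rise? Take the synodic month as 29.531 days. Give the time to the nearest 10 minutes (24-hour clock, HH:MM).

Phase angle: θ = 360°·(28.5 d)/(29.531 d) = 347.4°.
At 15° of sky rotation per hour, 347.4° corresponds to a 23.16 h lag.
06:00 + 23.162 h ≈ 05:10 → 05:10 to the nearest ten minutes.

05:10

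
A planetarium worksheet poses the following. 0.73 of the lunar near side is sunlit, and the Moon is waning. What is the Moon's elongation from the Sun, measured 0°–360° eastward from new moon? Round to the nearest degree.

243°

cos θ = 1 − 2f = -0.460, giving a principal value of 117.4°.
A waning Moon lies in 180°–360°, so θ = 360° − 117.4° = 242.6°.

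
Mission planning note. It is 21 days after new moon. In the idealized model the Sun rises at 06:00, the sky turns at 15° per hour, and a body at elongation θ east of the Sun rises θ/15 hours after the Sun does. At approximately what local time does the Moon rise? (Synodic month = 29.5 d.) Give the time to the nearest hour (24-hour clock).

Phase angle: θ = 360°·(21 d)/(29.5 d) = 256.3°.
Delay after the Sun = 256.3° / (15°/h) ≈ 17.08 h.
06:00 + 17.08 h ≈ 23:05 → 23:00 to the nearest hour.

23:00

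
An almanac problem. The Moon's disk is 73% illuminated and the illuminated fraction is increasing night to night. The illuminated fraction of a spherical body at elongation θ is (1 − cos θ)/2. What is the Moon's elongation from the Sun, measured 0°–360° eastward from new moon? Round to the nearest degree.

117°

From f = (1 − cos θ)/2: cos θ = 1 − 2×0.73 = -0.460; arccos → 117.4°.
Waxing ⇒ before full, so θ = 117.4°.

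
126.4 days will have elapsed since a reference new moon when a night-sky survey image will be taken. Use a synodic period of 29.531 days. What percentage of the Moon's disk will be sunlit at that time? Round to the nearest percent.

126.4 d spans 4 complete synodic months (4 × 29.531 = 118.12 d) plus 8.28 d.
The Moon has covered 8.28/29.531 of its cycle, so θ ≈ 360° × 8.28/29.531 = 100.9°.
With cos θ = (-0.189), the lit fraction is (1 − (-0.189))/2 ≈ 0.594, so 59%.

59%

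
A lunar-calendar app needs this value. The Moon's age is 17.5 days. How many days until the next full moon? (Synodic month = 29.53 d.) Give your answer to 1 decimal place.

Full moon occurs at elongation 180°, i.e. at age 29.53 × 180/360 = 14.765 d.
Already past this cycle's full moon; the next is at 14.765 + 29.53 = 44.295 d, so 44.295 − 17.5 = 26.795 days.

26.8 days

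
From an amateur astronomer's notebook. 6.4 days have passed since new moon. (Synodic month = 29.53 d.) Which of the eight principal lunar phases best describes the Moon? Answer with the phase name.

first quarter

At 6.4/29.53 of the cycle, θ ≈ 78° — the first quarter range.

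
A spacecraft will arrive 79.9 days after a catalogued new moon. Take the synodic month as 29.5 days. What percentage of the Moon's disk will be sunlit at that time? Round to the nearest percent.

79.9 d spans 2 complete synodic months (2 × 29.5 = 59.00 d) plus 20.90 d.
The Moon has covered 20.90/29.5 of its cycle, so θ ≈ 360° × 20.90/29.5 = 255.1°.
With cos θ = (-0.258), the lit fraction is (1 − (-0.258))/2 ≈ 0.629, so 63%.

63%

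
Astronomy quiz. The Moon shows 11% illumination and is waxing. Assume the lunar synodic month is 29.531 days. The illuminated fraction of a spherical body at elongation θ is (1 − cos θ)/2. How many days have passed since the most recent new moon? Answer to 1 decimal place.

cos θ = 1 − 2f = 0.780, giving a principal value of 38.7°.
Before full moon the principal value applies: θ = 38.7°.
Age = 29.531 × 38.7°/360° ≈ 3.18 days.

3.2 days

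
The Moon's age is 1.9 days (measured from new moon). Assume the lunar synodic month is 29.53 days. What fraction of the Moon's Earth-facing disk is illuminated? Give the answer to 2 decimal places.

The Moon has covered 1.9/29.53 of its cycle, so θ ≈ 360° × 1.9/29.53 = 23.2°.
Illuminated fraction = (1 − cos 23.2°)/2 = (1 − 0.919)/2 ≈ 0.040.

0.04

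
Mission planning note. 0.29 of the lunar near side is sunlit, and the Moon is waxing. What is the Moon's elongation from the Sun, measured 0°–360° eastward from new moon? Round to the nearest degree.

65°

cos θ = 1 − 2f = 0.420, giving a principal value of 65.2°.
Waxing ⇒ before full, so θ = 65.2°.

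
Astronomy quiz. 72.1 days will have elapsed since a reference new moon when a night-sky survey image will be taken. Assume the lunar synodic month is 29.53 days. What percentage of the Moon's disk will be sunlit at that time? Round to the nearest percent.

72.1/29.53 = 2.442 lunations, so 2 complete cycles and 13.04 d into the next.
The Moon has covered 13.04/29.53 of its cycle, so θ ≈ 360° × 13.04/29.53 = 159.0°.
Illuminated fraction = (1 − cos 159.0°)/2 = (1 − (-0.933))/2 ≈ 0.967, so 97%.

97%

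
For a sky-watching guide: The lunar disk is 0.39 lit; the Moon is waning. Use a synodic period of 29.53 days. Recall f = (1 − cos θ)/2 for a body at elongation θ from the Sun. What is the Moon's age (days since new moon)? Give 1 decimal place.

23.2 days

cos θ = 1 − 2f = 0.220, giving a principal value of 77.3°.
Since the Moon is past full (waning), take the reflex angle: θ = 360° − 77.3° = 282.7°.
That fraction of the synodic month is 282.7/360 × 29.53 d ≈ 23.19 d.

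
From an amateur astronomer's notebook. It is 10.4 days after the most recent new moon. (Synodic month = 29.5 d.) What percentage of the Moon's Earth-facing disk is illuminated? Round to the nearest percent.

The Moon has covered 10.4/29.5 of its cycle, so θ ≈ 360° × 10.4/29.5 = 126.9°.
cos 126.9° = (-0.601), so f = (1 − (-0.601))/2 = 0.800, so 80%.

80%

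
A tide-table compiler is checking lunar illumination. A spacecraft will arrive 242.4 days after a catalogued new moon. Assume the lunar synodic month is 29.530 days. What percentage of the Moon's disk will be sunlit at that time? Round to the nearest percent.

37%

Reduce mod P: 242.4 − 8×29.530 = 6.16 d into the current lunation.
Elongation θ = 360° × 6.16/29.530 ≈ 75.1°.
Illuminated fraction = (1 − cos 75.1°)/2 = (1 − 0.257)/2 ≈ 0.371, so 37%.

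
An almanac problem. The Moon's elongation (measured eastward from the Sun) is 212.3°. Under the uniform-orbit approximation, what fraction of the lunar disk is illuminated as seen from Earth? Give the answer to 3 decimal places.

0.923

f = (1 − cos 212.3°)/2 = (1 − (-0.845))/2 ≈ 0.923.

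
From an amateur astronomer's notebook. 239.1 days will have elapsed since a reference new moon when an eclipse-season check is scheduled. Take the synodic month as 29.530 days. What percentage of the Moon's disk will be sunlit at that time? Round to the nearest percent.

239.1/29.530 = 8.097 lunations, so 8 complete cycles and 2.86 d into the next.
The Moon has covered 2.86/29.530 of its cycle, so θ ≈ 360° × 2.86/29.530 = 34.9°.
Illuminated fraction = (1 − cos 34.9°)/2 = (1 − 0.820)/2 ≈ 0.090, so 9%.

9%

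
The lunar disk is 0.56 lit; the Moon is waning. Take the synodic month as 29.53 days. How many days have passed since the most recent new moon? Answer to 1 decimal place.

cos θ = 1 − 2f = -0.120, giving a principal value of 96.9°.
A waning Moon lies in 180°–360°, so θ = 360° − 96.9° = 263.1°.
At 360°/29.53 d per day, 263.1° corresponds to 21.58 days.

21.6 days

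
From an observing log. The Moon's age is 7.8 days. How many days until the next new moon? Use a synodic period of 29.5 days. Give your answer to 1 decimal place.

21.7 days

One full lunation from the last new moon is 29.5 d; remaining = 29.5 − 7.8 = 21.700 d.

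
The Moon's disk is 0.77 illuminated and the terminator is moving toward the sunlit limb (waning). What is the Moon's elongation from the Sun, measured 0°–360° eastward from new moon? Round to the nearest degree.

237°

cos θ = 1 − 2f = -0.540, giving a principal value of 122.7°.
Waning ⇒ past full, so θ = 360° − 122.7° = 237.3°.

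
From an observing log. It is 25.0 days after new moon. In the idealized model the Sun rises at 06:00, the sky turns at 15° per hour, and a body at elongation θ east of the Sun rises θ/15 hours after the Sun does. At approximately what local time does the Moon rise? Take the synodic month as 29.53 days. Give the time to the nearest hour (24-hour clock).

Phase angle: θ = 360°·(25.0 d)/(29.53 d) = 304.8°.
At 15° of sky rotation per hour, 304.8° corresponds to a 20.32 h lag.
06:00 + 20.32 h ≈ 02:19 → 02:00 to the nearest hour.

02:00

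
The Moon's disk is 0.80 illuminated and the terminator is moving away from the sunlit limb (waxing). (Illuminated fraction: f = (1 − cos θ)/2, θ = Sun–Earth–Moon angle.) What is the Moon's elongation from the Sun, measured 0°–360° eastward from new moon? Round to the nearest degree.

Invert f = (1 − cos θ)/2 to get cos θ = 1 − 2(0.80) = -0.600, hence θ₀ = arccos -0.600 = 126.9°.
Before full moon the principal value applies: θ = 126.9°.

127°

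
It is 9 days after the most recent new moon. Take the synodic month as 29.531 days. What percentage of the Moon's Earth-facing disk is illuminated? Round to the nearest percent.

67%

The Moon has covered 9/29.531 of its cycle, so θ ≈ 360° × 9/29.531 = 109.7°.
cos 109.7° = (-0.337), so f = (1 − (-0.337))/2 = 0.669, so 67%.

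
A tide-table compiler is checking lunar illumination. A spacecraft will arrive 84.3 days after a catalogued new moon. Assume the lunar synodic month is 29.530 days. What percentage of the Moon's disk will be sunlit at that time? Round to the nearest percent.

Reduce mod P: 84.3 − 2×29.530 = 25.24 d into the current lunation.
Elongation θ = 360° × 25.24/29.530 ≈ 307.7°.
With cos θ = 0.612, the lit fraction is (1 − 0.612)/2 ≈ 0.194, so 19%.

19%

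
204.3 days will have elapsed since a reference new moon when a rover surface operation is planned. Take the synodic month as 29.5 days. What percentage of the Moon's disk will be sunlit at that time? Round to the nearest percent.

5%

204.3/29.5 = 6.925 lunations, so 6 complete cycles and 27.30 d into the next.
The Moon has covered 27.30/29.5 of its cycle, so θ ≈ 360° × 27.30/29.5 = 333.2°.
cos 333.2° = 0.892, so f = (1 − 0.892)/2 = 0.054, so 5%.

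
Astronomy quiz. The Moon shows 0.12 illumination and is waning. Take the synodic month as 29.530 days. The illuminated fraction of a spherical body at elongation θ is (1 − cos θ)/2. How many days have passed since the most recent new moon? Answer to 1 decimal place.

26.2 days

cos θ = 1 − 2f = 0.760, giving a principal value of 40.5°.
Waning ⇒ past full, so θ = 360° − 40.5° = 319.5°.
Age = 29.530 × 319.5°/360° ≈ 26.20 days.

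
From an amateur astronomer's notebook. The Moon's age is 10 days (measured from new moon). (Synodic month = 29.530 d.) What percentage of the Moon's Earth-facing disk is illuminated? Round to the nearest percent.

76%

The Moon has covered 10/29.530 of its cycle, so θ ≈ 360° × 10/29.530 = 121.9°.
Illuminated fraction = (1 − cos 121.9°)/2 = (1 − (-0.529))/2 ≈ 0.764, so 76%.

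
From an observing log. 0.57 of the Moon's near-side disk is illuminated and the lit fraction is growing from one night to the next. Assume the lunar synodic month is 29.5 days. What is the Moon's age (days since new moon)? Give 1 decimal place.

8.0 days

cos θ = 1 − 2f = -0.140, giving a principal value of 98.0°.
Waxing ⇒ before full, so θ = 98.0°.
Age = 29.5 × 98.0°/360° ≈ 8.03 days.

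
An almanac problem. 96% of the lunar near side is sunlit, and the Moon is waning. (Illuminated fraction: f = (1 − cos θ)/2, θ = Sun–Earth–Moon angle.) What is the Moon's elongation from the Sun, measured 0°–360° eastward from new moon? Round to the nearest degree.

From f = (1 − cos θ)/2: cos θ = 1 − 2×0.96 = -0.920; arccos → 156.9°.
Waning ⇒ past full, so θ = 360° − 156.9° = 203.1°.

203°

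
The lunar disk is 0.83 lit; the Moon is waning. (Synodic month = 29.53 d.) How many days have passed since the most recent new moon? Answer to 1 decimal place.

cos θ = 1 − 2f = -0.660, giving a principal value of 131.3°.
A waning Moon lies in 180°–360°, so θ = 360° − 131.3° = 228.7°.
At 360°/29.53 d per day, 228.7° corresponds to 18.76 days.

18.8 days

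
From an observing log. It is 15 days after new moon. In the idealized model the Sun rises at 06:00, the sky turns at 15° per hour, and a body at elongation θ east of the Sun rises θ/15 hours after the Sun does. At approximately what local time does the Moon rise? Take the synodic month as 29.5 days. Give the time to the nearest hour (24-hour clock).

The Moon has covered 15/29.5 of its cycle, so θ ≈ 360° × 15/29.5 = 183.1°.
Delay after the Sun = 183.1° / (15°/h) ≈ 12.20 h.
06:00 + 12.20 h ≈ 18:12 → 18:00 to the nearest hour.

18:00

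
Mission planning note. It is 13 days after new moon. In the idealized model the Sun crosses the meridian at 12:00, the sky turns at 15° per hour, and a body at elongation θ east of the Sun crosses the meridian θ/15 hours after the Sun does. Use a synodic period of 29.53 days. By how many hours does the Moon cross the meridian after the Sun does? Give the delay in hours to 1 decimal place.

Phase angle: θ = 360°·(13 d)/(29.53 d) = 158.5°.
At 15° of sky rotation per hour, 158.5° corresponds to a 10.57 h lag.
So the Moon crosses the meridian 10.57 h after the Sun.

10.6 h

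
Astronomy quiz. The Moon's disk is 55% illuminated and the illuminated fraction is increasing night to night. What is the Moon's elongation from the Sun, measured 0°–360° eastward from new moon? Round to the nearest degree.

cos θ = 1 − 2f = -0.100, giving a principal value of 95.7°.
Waxing ⇒ before full, so θ = 95.7°.

96°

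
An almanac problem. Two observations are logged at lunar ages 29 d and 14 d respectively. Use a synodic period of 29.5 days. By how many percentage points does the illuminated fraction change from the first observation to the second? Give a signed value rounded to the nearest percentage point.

+99 pp

θ₁ = 360° × 29/29.5 = 353.9°, f₁ = (1 − cos θ₁)/2 = 0.003.
θ₂ = 360° × 14/29.5 = 170.8°, f₂ = (1 − cos θ₂)/2 = 0.994.
Change = f₂ − f₁ = +0.991 → +99 percentage points.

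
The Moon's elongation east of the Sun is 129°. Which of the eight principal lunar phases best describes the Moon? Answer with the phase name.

The waxing gibbous sector spans roughly 112°–158°; 129° falls inside it.

waxing gibbous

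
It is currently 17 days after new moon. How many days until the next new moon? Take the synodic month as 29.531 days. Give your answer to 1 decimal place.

12.5 days

The next new moon completes the synodic month: 29.531 − 17 = 12.531 days.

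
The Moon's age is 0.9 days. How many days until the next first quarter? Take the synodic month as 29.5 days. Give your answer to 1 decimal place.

6.5 days

First quarter occurs at elongation 90°, i.e. at age 29.5 × 90/360 = 7.375 d.
So 6.475 days remain (7.375 − 0.9).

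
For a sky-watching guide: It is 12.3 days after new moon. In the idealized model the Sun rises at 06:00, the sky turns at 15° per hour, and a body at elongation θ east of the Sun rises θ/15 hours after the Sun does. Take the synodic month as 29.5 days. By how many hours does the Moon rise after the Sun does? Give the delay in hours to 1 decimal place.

10.0 h

Phase angle: θ = 360°·(12.3 d)/(29.5 d) = 150.1°.
At 15° of sky rotation per hour, 150.1° corresponds to a 10.01 h lag.
So the Moon rises 10.01 h after the Sun.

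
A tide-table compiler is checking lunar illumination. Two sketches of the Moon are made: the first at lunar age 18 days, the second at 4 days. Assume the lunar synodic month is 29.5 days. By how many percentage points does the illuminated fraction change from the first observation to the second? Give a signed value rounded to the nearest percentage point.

θ₁ = 360° × 18/29.5 = 219.7°, f₁ = (1 − cos θ₁)/2 = 0.885.
θ₂ = 360° × 4/29.5 = 48.8°, f₂ = (1 − cos θ₂)/2 = 0.171.
Change = f₂ − f₁ = -0.714 → -71 percentage points.

-71 percentage points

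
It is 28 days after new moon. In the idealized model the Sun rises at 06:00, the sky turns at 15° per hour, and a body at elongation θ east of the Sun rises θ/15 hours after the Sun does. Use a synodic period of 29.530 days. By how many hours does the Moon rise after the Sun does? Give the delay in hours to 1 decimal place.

22.8 h

Phase angle: θ = 360°·(28 d)/(29.530 d) = 341.3°.
Delay after the Sun = 341.3° / (15°/h) ≈ 22.76 h.
So the Moon rises 22.76 h after the Sun.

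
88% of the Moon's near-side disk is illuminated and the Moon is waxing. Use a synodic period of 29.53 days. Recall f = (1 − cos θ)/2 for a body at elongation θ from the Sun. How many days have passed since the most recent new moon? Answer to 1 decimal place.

11.4 days

Invert f = (1 − cos θ)/2 to get cos θ = 1 − 2(0.88) = -0.760, hence θ₀ = arccos -0.760 = 139.5°.
Before full moon the principal value applies: θ = 139.5°.
At 360°/29.53 d per day, 139.5° corresponds to 11.44 days.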